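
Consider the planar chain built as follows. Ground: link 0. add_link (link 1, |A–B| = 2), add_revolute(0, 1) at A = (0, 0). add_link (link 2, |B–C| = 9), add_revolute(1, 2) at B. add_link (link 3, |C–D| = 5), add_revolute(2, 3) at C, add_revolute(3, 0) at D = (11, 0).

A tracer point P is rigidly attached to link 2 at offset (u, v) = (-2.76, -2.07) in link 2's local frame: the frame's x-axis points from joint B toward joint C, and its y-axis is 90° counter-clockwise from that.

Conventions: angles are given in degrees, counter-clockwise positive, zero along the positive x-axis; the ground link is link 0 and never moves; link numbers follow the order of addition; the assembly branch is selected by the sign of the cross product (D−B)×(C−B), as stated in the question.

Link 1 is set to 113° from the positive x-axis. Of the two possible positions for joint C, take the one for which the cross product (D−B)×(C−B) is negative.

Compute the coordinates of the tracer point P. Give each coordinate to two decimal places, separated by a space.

A=(0,0), D=(11.00,0)
B = A + 2.00·(cos113°, sin113°) = (-0.7815, 1.8410)
|BD| = 11.9244
circle(B,9.00) ∩ circle(D,5.00): a=8.3103, h=3.4552
  candidates: C₊=(7.9627,3.9717) cross=41.201; C₋=(6.8958,-2.8558) cross=-41.201
  branch - wants cross < 0 → take C=(6.8958,-2.8558) (cross=-41.201)
ex = (C−B)/|BC| = (0.8530,-0.5219); ey = (0.5219,0.8530)
P = B + -2.76·ex + -2.07·ey = (-4.2161,1.5156)

-4.22 1.52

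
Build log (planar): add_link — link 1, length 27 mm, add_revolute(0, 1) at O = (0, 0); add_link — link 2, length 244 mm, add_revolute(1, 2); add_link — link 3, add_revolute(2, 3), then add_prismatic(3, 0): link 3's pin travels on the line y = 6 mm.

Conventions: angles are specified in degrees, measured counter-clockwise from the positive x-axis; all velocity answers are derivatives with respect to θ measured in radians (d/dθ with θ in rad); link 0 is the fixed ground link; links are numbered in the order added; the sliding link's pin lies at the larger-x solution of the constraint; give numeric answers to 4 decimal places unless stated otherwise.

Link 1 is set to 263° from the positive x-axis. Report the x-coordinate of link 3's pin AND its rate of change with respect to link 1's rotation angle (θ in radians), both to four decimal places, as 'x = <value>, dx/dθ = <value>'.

geometry: r = 27 mm, L = 244 mm, e = 6 mm
crank pin P = (r cos θ, r sin θ) = (-3.290472, -26.798746)
h = r sin θ − e = -26.798746 − 6 = -32.798746
x = r cos θ + √(L² − h²) = -3.290472 + 241.785529 = 238.495057
dx/dθ = −r sin θ − h·r cos θ/√(L² − h²) (θ in radians; h = -32.798746) = 26.352386

x = 238.4951, dx/dθ = 26.3524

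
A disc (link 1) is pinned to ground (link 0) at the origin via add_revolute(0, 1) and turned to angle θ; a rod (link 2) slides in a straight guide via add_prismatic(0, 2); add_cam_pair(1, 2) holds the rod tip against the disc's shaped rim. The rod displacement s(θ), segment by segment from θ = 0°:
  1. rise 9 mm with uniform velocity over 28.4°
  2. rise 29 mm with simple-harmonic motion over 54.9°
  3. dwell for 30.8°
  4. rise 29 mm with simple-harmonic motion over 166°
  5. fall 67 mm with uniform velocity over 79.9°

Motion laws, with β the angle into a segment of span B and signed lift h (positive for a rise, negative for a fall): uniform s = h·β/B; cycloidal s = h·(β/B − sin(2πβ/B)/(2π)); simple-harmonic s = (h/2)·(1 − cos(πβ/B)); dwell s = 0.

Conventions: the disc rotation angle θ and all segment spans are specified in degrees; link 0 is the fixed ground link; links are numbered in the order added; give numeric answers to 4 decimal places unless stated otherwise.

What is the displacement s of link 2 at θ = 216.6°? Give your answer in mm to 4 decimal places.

segment 1 (0° to 28.4°, uniform, h = 9) is passed completely: s = 0.0000 + (9) = 9.0000
segment 2 (28.4° to 83.3°, simple-harmonic, h = 29) is passed completely: s = 9.0000 + (29) = 38.0000
segment 3 (83.3° to 114.1°, dwell): s unchanged at 38.0000
θ = 216.6° falls in segment 4 (114.1° to 280.1°, simple-harmonic, h = 29): β = 216.6 − 114.1 = 102.5°, B = 166°; Δs = 29/2·(1 − cos(π·0.6175)) = 19.7305; s = 38.0000 + 19.7305 = 57.7305

57.7305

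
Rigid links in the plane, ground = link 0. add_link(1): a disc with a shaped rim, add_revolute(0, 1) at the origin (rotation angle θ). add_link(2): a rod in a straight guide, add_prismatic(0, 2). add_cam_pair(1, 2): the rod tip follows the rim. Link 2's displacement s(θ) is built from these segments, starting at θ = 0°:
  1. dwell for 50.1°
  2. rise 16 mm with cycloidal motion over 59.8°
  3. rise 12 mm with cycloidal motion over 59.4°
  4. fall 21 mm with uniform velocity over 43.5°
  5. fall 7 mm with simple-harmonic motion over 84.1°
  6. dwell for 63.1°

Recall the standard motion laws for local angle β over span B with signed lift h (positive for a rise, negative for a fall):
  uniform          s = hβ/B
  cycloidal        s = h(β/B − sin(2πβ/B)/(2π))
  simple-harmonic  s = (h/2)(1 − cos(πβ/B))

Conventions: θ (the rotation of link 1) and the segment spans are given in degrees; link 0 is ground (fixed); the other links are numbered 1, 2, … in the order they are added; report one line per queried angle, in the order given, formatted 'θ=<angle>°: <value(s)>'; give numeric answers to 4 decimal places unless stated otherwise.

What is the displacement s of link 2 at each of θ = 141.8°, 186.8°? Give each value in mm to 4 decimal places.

segment 1 (0° to 50.1°, dwell): s unchanged at 0.0000
segment 2 (50.1° to 109.9°, cycloidal, h = 16) is passed completely: s = 0.0000 + (16) = 16.0000
θ = 141.8° falls in segment 3 (109.9° to 169.3°, cycloidal, h = 12): β = 141.8 − 109.9 = 31.9°, B = 59.4°; Δs = 12·(0.5370 − sin(2π·0.5370)/(2π)) = 6.8849; s = 16.0000 + 6.8849 = 22.8849
segment 3 (109.9° to 169.3°, cycloidal, h = 12) is passed completely: s = 16.0000 + (12) = 28.0000
θ = 186.8° falls in segment 4 (169.3° to 212.8°, uniform, h = -21): β = 186.8 − 169.3 = 17.5°, B = 43.5°; Δs = -21·17.5/43.5 = -8.4483; s = 28.0000 − 8.4483 = 19.5517

θ=141.8°: 22.8849
θ=186.8°: 19.5517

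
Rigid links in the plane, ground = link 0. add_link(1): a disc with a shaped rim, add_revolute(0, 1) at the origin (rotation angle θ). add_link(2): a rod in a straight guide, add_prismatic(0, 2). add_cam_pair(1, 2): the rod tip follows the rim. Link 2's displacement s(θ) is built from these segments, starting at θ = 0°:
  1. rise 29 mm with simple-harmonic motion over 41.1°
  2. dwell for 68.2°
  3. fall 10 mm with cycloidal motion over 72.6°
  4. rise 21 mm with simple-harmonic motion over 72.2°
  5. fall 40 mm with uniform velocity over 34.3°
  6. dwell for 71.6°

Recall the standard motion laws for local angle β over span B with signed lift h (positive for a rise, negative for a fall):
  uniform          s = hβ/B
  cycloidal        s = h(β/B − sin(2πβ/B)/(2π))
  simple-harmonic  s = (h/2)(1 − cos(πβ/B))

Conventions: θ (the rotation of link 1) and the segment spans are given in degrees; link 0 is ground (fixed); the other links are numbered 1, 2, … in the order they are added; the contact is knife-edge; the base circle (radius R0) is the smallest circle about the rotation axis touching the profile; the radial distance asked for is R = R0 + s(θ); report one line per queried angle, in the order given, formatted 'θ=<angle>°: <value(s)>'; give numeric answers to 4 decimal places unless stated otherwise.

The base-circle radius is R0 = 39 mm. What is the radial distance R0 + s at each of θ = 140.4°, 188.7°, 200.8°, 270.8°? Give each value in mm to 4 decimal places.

segment 1 (0° to 41.1°, simple-harmonic, h = 29) is passed completely: s = 0.0000 + (29) = 29.0000
segment 2 (41.1° to 109.3°, dwell): s unchanged at 29.0000
θ = 140.4° falls in segment 3 (109.3° to 181.9°, cycloidal, h = -10): β = 140.4 − 109.3 = 31.1°, B = 72.6°; Δs = -10·(0.4284 − sin(2π·0.4284)/(2π)) = -3.5914; s = 29.0000 − 3.5914 = 25.4086
segment 3 (109.3° to 181.9°, cycloidal, h = -10) is passed completely: s = 29.0000 + (-10) = 19.0000
θ = 188.7° falls in segment 4 (181.9° to 254.1°, simple-harmonic, h = 21): β = 188.7 − 181.9 = 6.8°, B = 72.2°; Δs = 21/2·(1 − cos(π·0.0942)) = 0.4563; s = 19.0000 + 0.4563 = 19.4563
θ = 200.8° falls in segment 4 (181.9° to 254.1°, simple-harmonic, h = 21): β = 200.8 − 181.9 = 18.9°, B = 72.2°; Δs = 21/2·(1 − cos(π·0.2618)) = 3.3550; s = 19.0000 + 3.3550 = 22.3550
segment 4 (181.9° to 254.1°, simple-harmonic, h = 21) is passed completely: s = 19.0000 + (21) = 40.0000
θ = 270.8° falls in segment 5 (254.1° to 288.4°, uniform, h = -40): β = 270.8 − 254.1 = 16.7°, B = 34.3°; Δs = -40·16.7/34.3 = -19.4752; s = 40.0000 − 19.4752 = 20.5248
θ=140.4°: R = R0 + s = 39 + 25.4086 = 64.4086
θ=188.7°: R = R0 + s = 39 + 19.4563 = 58.4563
θ=200.8°: R = R0 + s = 39 + 22.3550 = 61.3550
θ=270.8°: R = R0 + s = 39 + 20.5248 = 59.5248

θ=140.4°: 64.4086
θ=188.7°: 58.4563
θ=200.8°: 61.3550
θ=270.8°: 59.5248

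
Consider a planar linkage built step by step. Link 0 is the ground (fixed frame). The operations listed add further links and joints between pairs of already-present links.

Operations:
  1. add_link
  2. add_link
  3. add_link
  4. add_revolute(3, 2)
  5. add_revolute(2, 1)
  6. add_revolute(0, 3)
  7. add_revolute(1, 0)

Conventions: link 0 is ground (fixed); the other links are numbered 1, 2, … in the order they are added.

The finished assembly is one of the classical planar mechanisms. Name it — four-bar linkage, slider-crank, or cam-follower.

links: 4 (incl. ground); joints: 4 revolute, 0 prismatic, 0 higher (cam) pair, forming one closed loop
4 links in a single 4R loop → four-bar linkage

four-bar linkage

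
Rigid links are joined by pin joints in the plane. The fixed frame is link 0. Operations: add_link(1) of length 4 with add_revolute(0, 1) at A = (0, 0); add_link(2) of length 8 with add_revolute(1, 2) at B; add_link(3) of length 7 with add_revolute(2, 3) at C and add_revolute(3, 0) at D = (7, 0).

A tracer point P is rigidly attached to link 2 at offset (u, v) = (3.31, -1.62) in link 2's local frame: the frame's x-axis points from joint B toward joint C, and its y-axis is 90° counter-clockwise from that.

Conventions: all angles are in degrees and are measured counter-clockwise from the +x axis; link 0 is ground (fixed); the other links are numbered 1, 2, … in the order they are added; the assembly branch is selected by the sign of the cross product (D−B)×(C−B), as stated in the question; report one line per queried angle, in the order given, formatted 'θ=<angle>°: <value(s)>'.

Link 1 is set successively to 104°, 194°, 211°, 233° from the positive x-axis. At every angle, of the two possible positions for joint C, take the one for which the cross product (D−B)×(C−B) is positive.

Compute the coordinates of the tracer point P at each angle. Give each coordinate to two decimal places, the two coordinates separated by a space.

A=(0,0), D=(7.00,0)
θ=104°: B = A + 4.00·(cos104°, sin104°) = (-0.9677, 3.8812)
θ=104°: |BD| = 8.8627
θ=104°: circle(B,8.00) ∩ circle(D,7.00): a=5.2776, h=6.0122
θ=104°:   candidates: C₊=(6.4098,6.9751) cross=53.285; C₋=(1.1440,-3.8351) cross=-53.285
θ=104°:   branch + wants cross > 0 → take C=(6.4098,6.9751) (cross=53.285)
θ=104°: ex = (C−B)/|BC| = (0.9222,0.3867); ey = (-0.3867,0.9222)
θ=104°: P = B + 3.31·ex + -1.62·ey = (2.7113,3.6673)
θ=194°: B = A + 4.00·(cos194°, sin194°) = (-3.8812, -0.9677)
θ=194°: |BD| = 10.9241
θ=194°: circle(B,8.00) ∩ circle(D,7.00): a=6.1486, h=5.1181
θ=194°:   candidates: C₊=(1.7899,4.6749) cross=55.910; C₋=(2.6966,-5.5210) cross=-55.910
θ=194°:   branch + wants cross > 0 → take C=(1.7899,4.6749) (cross=55.910)
θ=194°: ex = (C−B)/|BC| = (0.7089,0.7053); ey = (-0.7053,0.7089)
θ=194°: P = B + 3.31·ex + -1.62·ey = (-0.3921,0.2185)
θ=211°: B = A + 4.00·(cos211°, sin211°) = (-3.4287, -2.0602)
θ=211°: |BD| = 10.6302
θ=211°: circle(B,8.00) ∩ circle(D,7.00): a=6.0206, h=5.2680
θ=211°:   candidates: C₊=(1.4569,4.2748) cross=56.000; C₋=(3.4988,-6.0615) cross=-56.000
θ=211°:   branch + wants cross > 0 → take C=(1.4569,4.2748) (cross=56.000)
θ=211°: ex = (C−B)/|BC| = (0.6107,0.7919); ey = (-0.7919,0.6107)
θ=211°: P = B + 3.31·ex + -1.62·ey = (-0.1244,-0.4284)
θ=233°: B = A + 4.00·(cos233°, sin233°) = (-2.4073, -3.1945)
θ=233°: |BD| = 9.9349
θ=233°: circle(B,8.00) ∩ circle(D,7.00): a=5.7224, h=5.5906
θ=233°:   candidates: C₊=(1.2136,3.9392) cross=55.542; C₋=(4.8088,-6.6482) cross=-55.542
θ=233°:   branch + wants cross > 0 → take C=(1.2136,3.9392) (cross=55.542)
θ=233°: ex = (C−B)/|BC| = (0.4526,0.8917); ey = (-0.8917,0.4526)
θ=233°: P = B + 3.31·ex + -1.62·ey = (0.5354,-0.9762)

θ=104°: 2.71 3.67
θ=194°: -0.39 0.22
θ=211°: -0.12 -0.43
θ=233°: 0.54 -0.98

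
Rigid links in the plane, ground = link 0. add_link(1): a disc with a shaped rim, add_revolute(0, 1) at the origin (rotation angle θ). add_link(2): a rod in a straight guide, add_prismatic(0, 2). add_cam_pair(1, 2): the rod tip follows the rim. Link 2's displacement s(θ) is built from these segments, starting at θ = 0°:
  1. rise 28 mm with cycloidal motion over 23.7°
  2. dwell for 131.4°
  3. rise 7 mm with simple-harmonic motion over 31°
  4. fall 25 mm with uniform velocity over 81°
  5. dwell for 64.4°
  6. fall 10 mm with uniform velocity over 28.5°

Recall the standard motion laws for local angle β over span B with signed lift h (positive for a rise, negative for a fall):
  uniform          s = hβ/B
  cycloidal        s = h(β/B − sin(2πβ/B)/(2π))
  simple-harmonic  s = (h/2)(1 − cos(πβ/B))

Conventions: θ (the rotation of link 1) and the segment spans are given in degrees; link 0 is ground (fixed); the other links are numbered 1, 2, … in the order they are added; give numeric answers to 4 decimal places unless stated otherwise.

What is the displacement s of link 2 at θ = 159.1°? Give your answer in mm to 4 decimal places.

segment 1 (0° to 23.7°, cycloidal, h = 28) is passed completely: s = 0.0000 + (28) = 28.0000
segment 2 (23.7° to 155.1°, dwell): s unchanged at 28.0000
θ = 159.1° falls in segment 3 (155.1° to 186.1°, simple-harmonic, h = 7): β = 159.1 − 155.1 = 4°, B = 31°; Δs = 7/2·(1 − cos(π·0.1290)) = 0.2836; s = 28.0000 + 0.2836 = 28.2836

28.2836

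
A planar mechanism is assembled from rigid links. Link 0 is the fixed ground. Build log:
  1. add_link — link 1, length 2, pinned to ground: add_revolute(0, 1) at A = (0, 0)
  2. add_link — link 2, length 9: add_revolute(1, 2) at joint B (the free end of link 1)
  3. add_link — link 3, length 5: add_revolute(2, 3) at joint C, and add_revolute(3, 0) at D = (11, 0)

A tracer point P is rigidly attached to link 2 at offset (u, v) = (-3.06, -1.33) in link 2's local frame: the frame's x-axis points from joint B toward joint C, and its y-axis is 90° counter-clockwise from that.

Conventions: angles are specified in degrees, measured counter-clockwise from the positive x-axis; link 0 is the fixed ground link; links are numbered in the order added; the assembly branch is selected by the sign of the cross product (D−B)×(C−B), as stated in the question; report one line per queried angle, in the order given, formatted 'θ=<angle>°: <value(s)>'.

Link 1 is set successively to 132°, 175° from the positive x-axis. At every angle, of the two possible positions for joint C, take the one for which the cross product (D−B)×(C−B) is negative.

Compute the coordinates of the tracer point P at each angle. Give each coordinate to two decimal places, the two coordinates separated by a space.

A=(0,0), D=(11.00,0)
θ=132°: B = A + 2.00·(cos132°, sin132°) = (-1.3383, 1.4863)
θ=132°: |BD| = 12.4275
θ=132°: circle(B,9.00) ∩ circle(D,5.00): a=8.4668, h=3.0518
θ=132°:   candidates: C₊=(7.4328,3.5035) cross=37.926; C₋=(6.7028,-2.5562) cross=-37.926
θ=132°:   branch - wants cross < 0 → take C=(6.7028,-2.5562) (cross=-37.926)
θ=132°: ex = (C−B)/|BC| = (0.8935,-0.4492); ey = (0.4492,0.8935)
θ=132°: P = B + -3.06·ex + -1.33·ey = (-4.6696,1.6724)
θ=175°: B = A + 2.00·(cos175°, sin175°) = (-1.9924, 0.1743)
θ=175°: |BD| = 12.9936
θ=175°: circle(B,9.00) ∩ circle(D,5.00): a=8.6517, h=2.4796
θ=175°:   candidates: C₊=(6.6918,2.5376) cross=32.218; C₋=(6.6253,-2.4211) cross=-32.218
θ=175°:   branch - wants cross < 0 → take C=(6.6253,-2.4211) (cross=-32.218)
θ=175°: ex = (C−B)/|BC| = (0.9575,-0.2884); ey = (0.2884,0.9575)
θ=175°: P = B + -3.06·ex + -1.33·ey = (-5.3059,-0.2168)

θ=132°: -4.67 1.67
θ=175°: -5.31 -0.22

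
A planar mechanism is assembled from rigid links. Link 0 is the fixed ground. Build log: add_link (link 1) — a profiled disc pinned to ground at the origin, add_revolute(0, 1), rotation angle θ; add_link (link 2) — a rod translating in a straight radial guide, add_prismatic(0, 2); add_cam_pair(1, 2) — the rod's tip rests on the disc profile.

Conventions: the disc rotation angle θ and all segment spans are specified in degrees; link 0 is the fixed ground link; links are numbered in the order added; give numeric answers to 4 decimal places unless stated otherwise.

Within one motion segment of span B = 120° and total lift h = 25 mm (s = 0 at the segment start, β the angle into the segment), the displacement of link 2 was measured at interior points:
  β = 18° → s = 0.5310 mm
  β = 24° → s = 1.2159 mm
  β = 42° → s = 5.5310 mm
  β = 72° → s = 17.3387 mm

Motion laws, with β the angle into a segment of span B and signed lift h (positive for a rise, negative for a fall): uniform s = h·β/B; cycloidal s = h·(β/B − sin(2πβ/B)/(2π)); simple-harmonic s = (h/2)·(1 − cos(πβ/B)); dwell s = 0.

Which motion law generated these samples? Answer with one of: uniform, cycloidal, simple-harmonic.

candidates at β/B = r: uniform s = h·r (linear in β); cycloidal s = h·(r − sin(2πr)/(2π)); simple-harmonic s = (h/2)(1 − cos(πr))
β=18°: printed 0.5310 | uniform 3.7500, cycloidal 0.5310, simple-harmonic 1.3624
β=24°: printed 1.2159 | uniform 5.0000, cycloidal 1.2159, simple-harmonic 2.3873
β=42°: printed 5.5310 | uniform 8.7500, cycloidal 5.5310, simple-harmonic 6.8251
β=72°: printed 17.3387 | uniform 15.0000, cycloidal 17.3387, simple-harmonic 16.3627
only one law matches every sample → cycloidal

cycloidal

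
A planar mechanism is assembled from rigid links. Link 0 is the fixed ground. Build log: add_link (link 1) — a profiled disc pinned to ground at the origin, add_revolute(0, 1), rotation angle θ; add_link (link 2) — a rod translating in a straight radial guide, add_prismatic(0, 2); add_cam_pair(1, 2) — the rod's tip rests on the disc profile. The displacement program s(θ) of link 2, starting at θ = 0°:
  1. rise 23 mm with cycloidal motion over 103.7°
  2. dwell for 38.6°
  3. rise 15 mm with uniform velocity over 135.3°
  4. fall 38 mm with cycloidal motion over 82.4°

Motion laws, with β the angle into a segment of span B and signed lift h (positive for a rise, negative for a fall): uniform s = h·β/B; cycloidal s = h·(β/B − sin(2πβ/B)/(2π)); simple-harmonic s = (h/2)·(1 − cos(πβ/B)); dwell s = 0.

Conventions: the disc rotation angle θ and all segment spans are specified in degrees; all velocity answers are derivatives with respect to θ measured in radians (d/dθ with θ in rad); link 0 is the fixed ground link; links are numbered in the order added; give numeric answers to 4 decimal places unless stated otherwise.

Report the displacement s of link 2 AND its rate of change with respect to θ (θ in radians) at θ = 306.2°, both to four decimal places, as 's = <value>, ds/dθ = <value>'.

seg 1 [0°–103.7°] cycloidal, h=23: full span → s += 23 → s = 23.0000
seg 2 [103.7°–142.3°] dwell: s stays 23.0000
seg 3 [142.3°–277.6°] uniform, h=15: full span → s += 15 → s = 38.0000
seg 4 [277.6°–360°] cycloidal, h=-38: θ=306.2° here. β=28.6, B=82.4. -38·(0.3471 − sin(2π·0.3471)/(2π)) = -8.2322 → s = 29.7678
velocity in seg [277.6°–360°] (cycloidal), θ in radians: β = 28.6° = 0.4992 rad, B = 82.4° = 1.4382 rad; ds/dθ = (h/B)(1 − cos(2πβ/B)) = ((-38)/1.4382)(1 − cos(2π·0.3471)) = -41.559969 mm/rad

s = 29.7678, ds/dθ = -41.5600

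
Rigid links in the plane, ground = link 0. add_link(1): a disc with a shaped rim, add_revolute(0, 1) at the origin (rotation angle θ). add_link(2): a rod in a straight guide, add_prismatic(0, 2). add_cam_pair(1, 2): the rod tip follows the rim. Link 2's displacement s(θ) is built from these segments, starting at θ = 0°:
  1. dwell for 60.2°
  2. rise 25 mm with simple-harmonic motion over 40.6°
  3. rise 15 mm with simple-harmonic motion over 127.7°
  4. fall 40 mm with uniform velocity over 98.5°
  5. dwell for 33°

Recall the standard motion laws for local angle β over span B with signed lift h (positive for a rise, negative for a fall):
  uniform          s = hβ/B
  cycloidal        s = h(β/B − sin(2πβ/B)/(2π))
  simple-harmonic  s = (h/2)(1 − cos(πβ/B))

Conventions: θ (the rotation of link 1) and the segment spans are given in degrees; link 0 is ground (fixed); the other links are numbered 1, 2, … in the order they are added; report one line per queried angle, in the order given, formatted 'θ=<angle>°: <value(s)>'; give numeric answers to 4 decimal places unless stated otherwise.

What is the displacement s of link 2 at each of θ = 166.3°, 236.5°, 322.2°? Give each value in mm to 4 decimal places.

segment 1 (0° to 60.2°, dwell): s unchanged at 0.0000
segment 2 (60.2° to 100.8°, simple-harmonic, h = 25) is passed completely: s = 0.0000 + (25) = 25.0000
θ = 166.3° falls in segment 3 (100.8° to 228.5°, simple-harmonic, h = 15): β = 166.3 − 100.8 = 65.5°, B = 127.7°; Δs = 15/2·(1 − cos(π·0.5129)) = 7.8044; s = 25.0000 + 7.8044 = 32.8044
segment 3 (100.8° to 228.5°, simple-harmonic, h = 15) is passed completely: s = 25.0000 + (15) = 40.0000
θ = 236.5° falls in segment 4 (228.5° to 327°, uniform, h = -40): β = 236.5 − 228.5 = 8°, B = 98.5°; Δs = -40·8/98.5 = -3.2487; s = 40.0000 − 3.2487 = 36.7513
θ = 322.2° falls in segment 4 (228.5° to 327°, uniform, h = -40): β = 322.2 − 228.5 = 93.7°, B = 98.5°; Δs = -40·93.7/98.5 = -38.0508; s = 40.0000 − 38.0508 = 1.9492

θ=166.3°: 32.8044
θ=236.5°: 36.7513
θ=322.2°: 1.9492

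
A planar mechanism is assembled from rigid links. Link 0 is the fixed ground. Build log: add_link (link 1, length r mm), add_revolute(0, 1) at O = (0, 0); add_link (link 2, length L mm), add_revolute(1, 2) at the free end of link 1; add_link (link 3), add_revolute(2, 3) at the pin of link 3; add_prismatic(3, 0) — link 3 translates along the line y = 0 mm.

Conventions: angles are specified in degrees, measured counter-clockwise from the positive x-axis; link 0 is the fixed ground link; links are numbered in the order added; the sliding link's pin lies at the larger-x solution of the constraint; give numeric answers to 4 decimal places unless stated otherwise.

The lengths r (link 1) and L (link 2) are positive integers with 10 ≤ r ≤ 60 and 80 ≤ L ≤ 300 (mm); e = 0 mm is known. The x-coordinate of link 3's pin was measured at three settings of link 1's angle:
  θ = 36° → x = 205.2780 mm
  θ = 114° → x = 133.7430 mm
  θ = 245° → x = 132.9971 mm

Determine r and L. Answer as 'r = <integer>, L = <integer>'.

constraint per measurement: (x − r cos θ)² + (r sin θ − e)² = L²
subtracting the θ₁ and θ₂ equations cancels the r² and L² terms:
r = (x₁² − x₂²) / (2[(x₁cos θ₁ + e sin θ₁) − (x₂cos θ₂ + e sin θ₂)]) = 55.0000 → r = 55
L² = (x₁ − r cos θ₁)² + (r sin θ₁ − e)² = 26895.9843 → L = 164.0000 → L = 164
check at θ₃=245°: x = 132.9971 (printed 132.9971) ✓

r = 55, L = 164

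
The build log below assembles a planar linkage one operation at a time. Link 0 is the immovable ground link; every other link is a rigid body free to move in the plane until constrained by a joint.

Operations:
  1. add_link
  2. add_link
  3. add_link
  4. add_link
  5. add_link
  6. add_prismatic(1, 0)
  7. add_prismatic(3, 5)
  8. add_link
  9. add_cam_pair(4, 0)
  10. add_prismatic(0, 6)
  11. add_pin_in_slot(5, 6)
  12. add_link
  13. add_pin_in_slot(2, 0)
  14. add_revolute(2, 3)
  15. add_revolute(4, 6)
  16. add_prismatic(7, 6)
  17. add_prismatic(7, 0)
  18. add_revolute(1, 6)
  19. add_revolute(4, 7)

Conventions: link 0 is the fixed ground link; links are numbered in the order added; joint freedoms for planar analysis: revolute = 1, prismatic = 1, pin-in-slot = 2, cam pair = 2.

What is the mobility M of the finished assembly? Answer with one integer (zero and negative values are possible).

(L,J1,J2)=(1,0,0); link0 fixed
link1: (2,0,0)
link2: (3,0,0)
link3: (4,0,0)
link4: (5,0,0)
link5: (6,0,0)
P 1-0 [J1]: (6,1,0)
P 3-5 [J1]: (6,2,0)
link6: (7,2,0)
C 4-0 [J2]: (7,2,1)
P 0-6 [J1]: (7,3,1)
PS 5-6 [J2]: (7,3,2)
link7: (8,3,2)
PS 2-0 [J2]: (8,3,3)
R 2-3 [J1]: (8,4,3)
R 4-6 [J1]: (8,5,3)
P 7-6 [J1]: (8,6,3)
P 7-0 [J1]: (8,7,3)
R 1-6 [J1]: (8,8,3)
R 4-7 [J1]: (8,9,3)
Grübler: 3·7 − 2·9 − 3 = 0

M = 0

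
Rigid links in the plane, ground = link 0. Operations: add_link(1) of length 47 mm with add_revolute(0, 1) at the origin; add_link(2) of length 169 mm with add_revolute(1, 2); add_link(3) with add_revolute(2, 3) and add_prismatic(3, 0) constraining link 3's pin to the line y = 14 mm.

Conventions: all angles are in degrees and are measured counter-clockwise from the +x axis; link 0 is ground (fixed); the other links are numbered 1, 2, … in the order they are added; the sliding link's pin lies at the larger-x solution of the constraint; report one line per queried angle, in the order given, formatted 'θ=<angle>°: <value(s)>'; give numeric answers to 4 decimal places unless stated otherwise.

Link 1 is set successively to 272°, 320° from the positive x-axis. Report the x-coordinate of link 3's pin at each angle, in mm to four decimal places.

geometry: r = 47 mm, L = 169 mm, e = 14 mm
θ=272°: crank pin P = (r cos θ, r sin θ) = (1.640276, -46.971369)
θ=272°: h = r sin θ − e = -46.971369 − 14 = -60.971369
θ=272°: x = r cos θ + √(L² − h²) = 1.640276 + 157.618185 = 159.258461
θ=320°: crank pin P = (r cos θ, r sin θ) = (36.004089, -30.211018)
θ=320°: h = r sin θ − e = -30.211018 − 14 = -44.211018
θ=320°: x = r cos θ + √(L² − h²) = 36.004089 + 163.114640 = 199.118729

θ=272°: 159.2585
θ=320°: 199.1187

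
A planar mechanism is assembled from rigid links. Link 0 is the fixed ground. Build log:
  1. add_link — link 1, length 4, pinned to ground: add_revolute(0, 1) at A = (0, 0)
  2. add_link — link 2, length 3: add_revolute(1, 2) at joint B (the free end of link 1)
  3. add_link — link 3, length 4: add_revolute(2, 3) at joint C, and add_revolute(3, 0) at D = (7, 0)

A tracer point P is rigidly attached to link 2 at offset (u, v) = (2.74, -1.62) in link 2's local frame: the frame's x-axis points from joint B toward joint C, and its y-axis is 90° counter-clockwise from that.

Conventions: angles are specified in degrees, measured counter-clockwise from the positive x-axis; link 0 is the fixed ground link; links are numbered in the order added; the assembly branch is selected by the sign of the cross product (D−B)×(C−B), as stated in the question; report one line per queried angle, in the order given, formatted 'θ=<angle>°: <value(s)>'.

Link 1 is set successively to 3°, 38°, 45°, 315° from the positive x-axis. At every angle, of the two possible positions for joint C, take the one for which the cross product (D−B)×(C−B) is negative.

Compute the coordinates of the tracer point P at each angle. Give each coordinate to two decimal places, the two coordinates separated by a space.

A=(0,0), D=(7.00,0)
θ=3°: B = A + 4.00·(cos3°, sin3°) = (3.9945, 0.2093)
θ=3°: |BD| = 3.0128
θ=3°: circle(B,3.00) ∩ circle(D,4.00): a=0.3447, h=2.9801
θ=3°:   candidates: C₊=(4.5454,3.1583) cross=8.978; C₋=(4.1313,-2.7875) cross=-8.978
θ=3°:   branch - wants cross < 0 → take C=(4.1313,-2.7875) (cross=-8.978)
θ=3°: ex = (C−B)/|BC| = (0.0456,-0.9990); ey = (0.9990,0.0456)
θ=3°: P = B + 2.74·ex + -1.62·ey = (2.5011,-2.6017)
θ=38°: B = A + 4.00·(cos38°, sin38°) = (3.1520, 2.4626)
θ=38°: |BD| = 4.5685
θ=38°: circle(B,3.00) ∩ circle(D,4.00): a=1.5181, h=2.5875
θ=38°:   candidates: C₊=(5.8255,3.8237) cross=11.821; C₋=(3.0360,-0.5351) cross=-11.821
θ=38°:   branch - wants cross < 0 → take C=(3.0360,-0.5351) (cross=-11.821)
θ=38°: ex = (C−B)/|BC| = (-0.0387,-0.9993); ey = (0.9993,-0.0387)
θ=38°: P = B + 2.74·ex + -1.62·ey = (1.4272,-0.2126)
θ=45°: B = A + 4.00·(cos45°, sin45°) = (2.8284, 2.8284)
θ=45°: |BD| = 5.0400
θ=45°: circle(B,3.00) ∩ circle(D,4.00): a=1.8256, h=2.3806
θ=45°:   candidates: C₊=(5.6754,3.7743) cross=11.998; C₋=(3.0035,-0.1665) cross=-11.998
θ=45°:   branch - wants cross < 0 → take C=(3.0035,-0.1665) (cross=-11.998)
θ=45°: ex = (C−B)/|BC| = (0.0583,-0.9983); ey = (0.9983,0.0583)
θ=45°: P = B + 2.74·ex + -1.62·ey = (1.3711,-0.0014)
θ=315°: B = A + 4.00·(cos315°, sin315°) = (2.8284, -2.8284)
θ=315°: |BD| = 5.0400
θ=315°: circle(B,3.00) ∩ circle(D,4.00): a=1.8256, h=2.3806
θ=315°:   candidates: C₊=(3.0035,0.1665) cross=11.998; C₋=(5.6754,-3.7743) cross=-11.998
θ=315°:   branch - wants cross < 0 → take C=(5.6754,-3.7743) (cross=-11.998)
θ=315°: ex = (C−B)/|BC| = (0.9490,-0.3153); ey = (0.3153,0.9490)
θ=315°: P = B + 2.74·ex + -1.62·ey = (4.9179,-5.2297)

θ=3°: 2.50 -2.60
θ=38°: 1.43 -0.21
θ=45°: 1.37 -0.00
θ=315°: 4.92 -5.23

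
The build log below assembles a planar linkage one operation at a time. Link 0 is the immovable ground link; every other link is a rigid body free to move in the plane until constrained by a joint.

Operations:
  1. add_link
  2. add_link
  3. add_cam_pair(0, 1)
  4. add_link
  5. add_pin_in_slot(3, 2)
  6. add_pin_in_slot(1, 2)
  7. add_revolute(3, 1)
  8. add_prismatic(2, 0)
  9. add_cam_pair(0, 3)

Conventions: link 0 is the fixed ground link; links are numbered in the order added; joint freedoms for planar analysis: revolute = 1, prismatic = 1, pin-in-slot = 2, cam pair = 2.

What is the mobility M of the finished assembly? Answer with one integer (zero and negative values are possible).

(L,J1,J2)=(1,0,0); link0 fixed
link1: (2,0,0)
link2: (3,0,0)
C 0-1 [J2]: (3,0,1)
link3: (4,0,1)
PS 3-2 [J2]: (4,0,2)
PS 1-2 [J2]: (4,0,3)
R 3-1 [J1]: (4,1,3)
P 2-0 [J1]: (4,2,3)
C 0-3 [J2]: (4,2,4)
Grübler: 3·3 − 2·2 − 4 = 1

M = 1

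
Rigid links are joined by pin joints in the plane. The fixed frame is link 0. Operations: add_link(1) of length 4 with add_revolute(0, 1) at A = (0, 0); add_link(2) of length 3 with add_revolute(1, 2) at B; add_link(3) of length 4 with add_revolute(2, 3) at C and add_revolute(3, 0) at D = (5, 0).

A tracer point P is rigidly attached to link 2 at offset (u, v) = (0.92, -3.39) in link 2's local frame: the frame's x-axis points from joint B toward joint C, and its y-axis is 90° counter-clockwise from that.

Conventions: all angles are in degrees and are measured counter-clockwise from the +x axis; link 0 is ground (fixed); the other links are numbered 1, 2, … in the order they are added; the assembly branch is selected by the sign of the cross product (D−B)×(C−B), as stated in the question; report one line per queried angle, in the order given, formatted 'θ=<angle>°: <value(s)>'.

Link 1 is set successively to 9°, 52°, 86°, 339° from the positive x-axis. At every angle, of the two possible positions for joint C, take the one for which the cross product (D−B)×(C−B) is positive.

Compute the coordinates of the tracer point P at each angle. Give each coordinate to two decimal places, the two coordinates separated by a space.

A=(0,0), D=(5.00,0)
θ=9°: B = A + 4.00·(cos9°, sin9°) = (3.9508, 0.6257)
θ=9°: |BD| = 1.2217
θ=9°: circle(B,3.00) ∩ circle(D,4.00): a=-2.2541, h=1.9796
θ=9°:   candidates: C₊=(3.0288,3.4805) cross=2.418; C₋=(1.0008,0.0800) cross=-2.418
θ=9°:   branch + wants cross > 0 → take C=(3.0288,3.4805) (cross=2.418)
θ=9°: ex = (C−B)/|BC| = (-0.3073,0.9516); ey = (-0.9516,-0.3073)
θ=9°: P = B + 0.92·ex + -3.39·ey = (6.8939,2.5431)
θ=52°: B = A + 4.00·(cos52°, sin52°) = (2.4626, 3.1520)
θ=52°: |BD| = 4.0464
θ=52°: circle(B,3.00) ∩ circle(D,4.00): a=1.1583, h=2.7674
θ=52°:   candidates: C₊=(5.3447,3.9851) cross=11.198; C₋=(1.0332,0.5145) cross=-11.198
θ=52°:   branch + wants cross > 0 → take C=(5.3447,3.9851) (cross=11.198)
θ=52°: ex = (C−B)/|BC| = (0.9607,0.2777); ey = (-0.2777,0.9607)
θ=52°: P = B + 0.92·ex + -3.39·ey = (4.2878,0.1509)
θ=86°: B = A + 4.00·(cos86°, sin86°) = (0.2790, 3.9903)
θ=86°: |BD| = 6.1814
θ=86°: circle(B,3.00) ∩ circle(D,4.00): a=2.5245, h=1.6208
θ=86°:   candidates: C₊=(3.2533,3.5985) cross=10.019; C₋=(1.1608,1.1228) cross=-10.019
θ=86°:   branch + wants cross > 0 → take C=(3.2533,3.5985) (cross=10.019)
θ=86°: ex = (C−B)/|BC| = (0.9914,-0.1306); ey = (0.1306,0.9914)
θ=86°: P = B + 0.92·ex + -3.39·ey = (0.7485,0.5091)
θ=339°: B = A + 4.00·(cos339°, sin339°) = (3.7343, -1.4335)
θ=339°: |BD| = 1.9123
θ=339°: circle(B,3.00) ∩ circle(D,4.00): a=-0.8741, h=2.8698
θ=339°:   candidates: C₊=(1.0045,-0.1893) cross=5.488; C₋=(5.3070,-3.9882) cross=-5.488
θ=339°:   branch + wants cross > 0 → take C=(1.0045,-0.1893) (cross=5.488)
θ=339°: ex = (C−B)/|BC| = (-0.9099,0.4147); ey = (-0.4147,-0.9099)
θ=339°: P = B + 0.92·ex + -3.39·ey = (4.3031,2.0328)

θ=9°: 6.89 2.54
θ=52°: 4.29 0.15
θ=86°: 0.75 0.51
θ=339°: 4.30 2.03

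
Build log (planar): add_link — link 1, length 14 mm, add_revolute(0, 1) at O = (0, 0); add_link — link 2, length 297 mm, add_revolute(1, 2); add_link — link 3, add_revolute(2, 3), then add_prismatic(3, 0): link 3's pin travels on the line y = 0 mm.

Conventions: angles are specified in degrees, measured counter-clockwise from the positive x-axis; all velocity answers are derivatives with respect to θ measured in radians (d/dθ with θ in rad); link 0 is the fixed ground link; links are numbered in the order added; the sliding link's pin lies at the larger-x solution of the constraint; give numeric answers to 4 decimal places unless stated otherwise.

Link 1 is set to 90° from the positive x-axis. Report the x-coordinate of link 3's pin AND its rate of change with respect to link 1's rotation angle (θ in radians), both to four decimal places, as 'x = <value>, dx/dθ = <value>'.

geometry: r = 14 mm, L = 297 mm, e = 0 mm
crank pin P = (r cos θ, r sin θ) = (0.000000, 14.000000)
h = r sin θ − e = 14.000000 − 0 = 14.000000
x = r cos θ + √(L² − h²) = 0.000000 + 296.669850 = 296.669850
dx/dθ = −r sin θ − h·r cos θ/√(L² − h²) (θ in radians; h = 14.000000) = -14.000000

x = 296.6699, dx/dθ = -14.0000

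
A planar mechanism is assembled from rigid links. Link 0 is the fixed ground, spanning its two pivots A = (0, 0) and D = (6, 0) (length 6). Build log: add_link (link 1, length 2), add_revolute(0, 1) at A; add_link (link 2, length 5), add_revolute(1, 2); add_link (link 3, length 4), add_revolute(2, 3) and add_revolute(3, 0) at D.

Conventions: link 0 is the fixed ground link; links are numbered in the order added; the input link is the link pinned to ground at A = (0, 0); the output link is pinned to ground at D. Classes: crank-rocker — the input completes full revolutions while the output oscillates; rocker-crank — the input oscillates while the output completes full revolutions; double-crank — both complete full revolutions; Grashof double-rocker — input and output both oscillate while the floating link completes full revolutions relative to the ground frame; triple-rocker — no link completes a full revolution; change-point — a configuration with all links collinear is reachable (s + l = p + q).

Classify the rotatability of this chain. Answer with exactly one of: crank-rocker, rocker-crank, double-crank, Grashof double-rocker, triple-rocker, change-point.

lengths: ground=6, input=2, coupler=5, output=4
sorted: s=2 (shortest), l=6 (longest), p+q=9
s + l = 8 vs p + q = 9
s + l < p + q (Grashof) with shortest = input link → crank-rocker

crank-rocker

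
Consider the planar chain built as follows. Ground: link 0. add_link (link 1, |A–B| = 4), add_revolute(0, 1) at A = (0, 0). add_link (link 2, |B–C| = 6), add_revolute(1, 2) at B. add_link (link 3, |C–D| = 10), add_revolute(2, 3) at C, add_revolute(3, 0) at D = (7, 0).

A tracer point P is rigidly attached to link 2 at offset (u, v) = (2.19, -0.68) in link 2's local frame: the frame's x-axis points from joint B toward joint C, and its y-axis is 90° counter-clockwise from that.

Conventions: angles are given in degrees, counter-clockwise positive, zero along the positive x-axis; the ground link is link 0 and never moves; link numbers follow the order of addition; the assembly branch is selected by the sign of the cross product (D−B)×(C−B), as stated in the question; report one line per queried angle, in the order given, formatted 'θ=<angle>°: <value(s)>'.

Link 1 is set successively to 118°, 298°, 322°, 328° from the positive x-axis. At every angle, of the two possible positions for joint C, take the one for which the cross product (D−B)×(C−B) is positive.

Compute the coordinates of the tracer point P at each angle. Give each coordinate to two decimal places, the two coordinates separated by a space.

A=(0,0), D=(7.00,0)
θ=118°: B = A + 4.00·(cos118°, sin118°) = (-1.8779, 3.5318)
θ=118°: |BD| = 9.5546
θ=118°: circle(B,6.00) ∩ circle(D,10.00): a=1.4281, h=5.8276
θ=118°:   candidates: C₊=(1.6032,8.4187) cross=55.680; C₋=(-2.7050,-2.4109) cross=-55.680
θ=118°:   branch + wants cross > 0 → take C=(1.6032,8.4187) (cross=55.680)
θ=118°: ex = (C−B)/|BC| = (0.5802,0.8145); ey = (-0.8145,0.5802)
θ=118°: P = B + 2.19·ex + -0.68·ey = (-0.0534,4.9210)
θ=298°: B = A + 4.00·(cos298°, sin298°) = (1.8779, -3.5318)
θ=298°: |BD| = 6.2217
θ=298°: circle(B,6.00) ∩ circle(D,10.00): a=-2.0324, h=5.6453
θ=298°:   candidates: C₊=(-2.9999,-0.0379) cross=35.123; C₋=(3.4092,-9.3331) cross=-35.123
θ=298°:   branch + wants cross > 0 → take C=(-2.9999,-0.0379) (cross=35.123)
θ=298°: ex = (C−B)/|BC| = (-0.8130,0.5823); ey = (-0.5823,-0.8130)
θ=298°: P = B + 2.19·ex + -0.68·ey = (0.4935,-1.7037)
θ=322°: B = A + 4.00·(cos322°, sin322°) = (3.1520, -2.4626)
θ=322°: |BD| = 4.5685
θ=322°: circle(B,6.00) ∩ circle(D,10.00): a=-4.7202, h=3.7040
θ=322°:   candidates: C₊=(-2.8203,-1.8872) cross=16.922; C₋=(1.1730,-8.1269) cross=-16.922
θ=322°:   branch + wants cross > 0 → take C=(-2.8203,-1.8872) (cross=16.922)
θ=322°: ex = (C−B)/|BC| = (-0.9954,0.0959); ey = (-0.0959,-0.9954)
θ=322°: P = B + 2.19·ex + -0.68·ey = (1.0373,-1.5758)
θ=328°: B = A + 4.00·(cos328°, sin328°) = (3.3922, -2.1197)
θ=328°: |BD| = 4.1844
θ=328°: circle(B,6.00) ∩ circle(D,10.00): a=-5.5552, h=2.2670
θ=328°:   candidates: C₊=(-2.5459,-2.9791) cross=9.486; C₋=(-0.2491,-6.8884) cross=-9.486
θ=328°:   branch + wants cross > 0 → take C=(-2.5459,-2.9791) (cross=9.486)
θ=328°: ex = (C−B)/|BC| = (-0.9897,-0.1432); ey = (0.1432,-0.9897)
θ=328°: P = B + 2.19·ex + -0.68·ey = (1.1274,-1.7604)

θ=118°: -0.05 4.92
θ=298°: 0.49 -1.70
θ=322°: 1.04 -1.58
θ=328°: 1.13 -1.76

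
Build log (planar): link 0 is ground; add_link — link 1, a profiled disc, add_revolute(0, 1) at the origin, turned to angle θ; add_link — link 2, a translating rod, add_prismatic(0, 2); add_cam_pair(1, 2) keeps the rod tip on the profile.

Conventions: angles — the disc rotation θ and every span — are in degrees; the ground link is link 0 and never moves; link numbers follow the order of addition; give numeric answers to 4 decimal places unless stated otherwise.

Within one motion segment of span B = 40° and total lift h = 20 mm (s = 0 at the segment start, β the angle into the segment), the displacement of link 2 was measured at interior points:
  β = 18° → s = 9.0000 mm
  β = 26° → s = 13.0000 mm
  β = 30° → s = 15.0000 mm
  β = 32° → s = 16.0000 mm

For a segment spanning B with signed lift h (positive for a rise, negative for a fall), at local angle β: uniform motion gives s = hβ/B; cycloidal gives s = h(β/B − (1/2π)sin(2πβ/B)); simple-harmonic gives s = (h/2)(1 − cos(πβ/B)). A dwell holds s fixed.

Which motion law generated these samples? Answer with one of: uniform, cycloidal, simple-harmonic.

candidates at β/B = r: uniform s = h·r (linear in β); cycloidal s = h·(r − sin(2πr)/(2π)); simple-harmonic s = (h/2)(1 − cos(πr))
β=18°: printed 9.0000 | uniform 9.0000, cycloidal 8.0164, simple-harmonic 8.4357
β=26°: printed 13.0000 | uniform 13.0000, cycloidal 15.5752, simple-harmonic 14.5399
β=30°: printed 15.0000 | uniform 15.0000, cycloidal 18.1831, simple-harmonic 17.0711
β=32°: printed 16.0000 | uniform 16.0000, cycloidal 19.0273, simple-harmonic 18.0902
only one law matches every sample → uniform

uniform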